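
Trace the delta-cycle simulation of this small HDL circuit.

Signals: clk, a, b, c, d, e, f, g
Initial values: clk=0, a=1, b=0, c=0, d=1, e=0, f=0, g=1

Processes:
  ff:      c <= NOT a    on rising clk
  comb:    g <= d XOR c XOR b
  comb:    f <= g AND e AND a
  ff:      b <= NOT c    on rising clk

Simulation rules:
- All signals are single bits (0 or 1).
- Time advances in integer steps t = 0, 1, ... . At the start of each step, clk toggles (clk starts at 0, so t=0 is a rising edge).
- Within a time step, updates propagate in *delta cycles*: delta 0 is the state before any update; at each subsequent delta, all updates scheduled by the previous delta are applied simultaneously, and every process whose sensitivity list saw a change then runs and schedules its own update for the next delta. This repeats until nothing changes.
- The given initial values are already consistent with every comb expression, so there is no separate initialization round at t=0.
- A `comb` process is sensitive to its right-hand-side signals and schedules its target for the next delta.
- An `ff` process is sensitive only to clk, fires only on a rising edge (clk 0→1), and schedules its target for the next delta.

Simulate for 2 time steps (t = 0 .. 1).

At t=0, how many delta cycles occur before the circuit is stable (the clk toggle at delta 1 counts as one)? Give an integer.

t=0 Δ0: a=1 c=0 clk=0 g=1 b=0 f=0 d=1 e=0
  Δ1: clk:0→1
  Δ2: b:0→1
  Δ3: g:1→0
  (3Δ to stable)
t=1 Δ0: a=1 c=0 clk=1 g=0 b=1 f=0 d=1 e=0
  Δ1: clk:1→0
  (1Δ to stable)

3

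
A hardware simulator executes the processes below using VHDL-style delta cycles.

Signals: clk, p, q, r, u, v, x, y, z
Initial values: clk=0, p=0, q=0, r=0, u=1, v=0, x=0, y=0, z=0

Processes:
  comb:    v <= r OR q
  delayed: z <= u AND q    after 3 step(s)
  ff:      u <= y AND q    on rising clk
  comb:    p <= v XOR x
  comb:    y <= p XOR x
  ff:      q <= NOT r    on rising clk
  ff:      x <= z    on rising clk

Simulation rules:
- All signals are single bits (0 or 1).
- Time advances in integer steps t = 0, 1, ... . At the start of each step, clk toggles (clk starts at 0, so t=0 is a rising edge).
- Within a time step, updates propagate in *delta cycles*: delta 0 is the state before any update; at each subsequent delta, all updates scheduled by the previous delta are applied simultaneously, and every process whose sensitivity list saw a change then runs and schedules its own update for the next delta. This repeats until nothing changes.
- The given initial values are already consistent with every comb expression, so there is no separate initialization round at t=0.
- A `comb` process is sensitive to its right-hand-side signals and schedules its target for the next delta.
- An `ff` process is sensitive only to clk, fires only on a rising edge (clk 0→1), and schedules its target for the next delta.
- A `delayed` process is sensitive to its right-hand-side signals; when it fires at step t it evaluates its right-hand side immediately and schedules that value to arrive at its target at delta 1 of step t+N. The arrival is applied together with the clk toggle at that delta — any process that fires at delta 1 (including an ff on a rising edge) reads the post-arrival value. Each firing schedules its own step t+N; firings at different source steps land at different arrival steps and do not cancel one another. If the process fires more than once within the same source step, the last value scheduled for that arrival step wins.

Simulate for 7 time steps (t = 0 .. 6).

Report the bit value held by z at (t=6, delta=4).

1

[bits: clk,z,v,y,u,q,r,p,x]
t=0: Δ0=000010000 Δ1=100010000 Δ2=100001000 Δ3=101001000 Δ4=101001010 Δ5=101101010 | 5Δ
t=1: Δ0=101101010 Δ1=001101010 | 1Δ
t=2: Δ0=001101010 Δ1=101101010 Δ2=101111010 | 2Δ
t=3: Δ0=101111010 Δ1=001111010 | 1Δ
t=4: Δ0=001111010 Δ1=101111010 | 1Δ
t=5: Δ0=101111010 Δ1=011111010 | 1Δ
t=6: Δ0=011111010 Δ1=111111010 Δ2=111111011 Δ3=111011001 Δ4=111111001 | 4Δ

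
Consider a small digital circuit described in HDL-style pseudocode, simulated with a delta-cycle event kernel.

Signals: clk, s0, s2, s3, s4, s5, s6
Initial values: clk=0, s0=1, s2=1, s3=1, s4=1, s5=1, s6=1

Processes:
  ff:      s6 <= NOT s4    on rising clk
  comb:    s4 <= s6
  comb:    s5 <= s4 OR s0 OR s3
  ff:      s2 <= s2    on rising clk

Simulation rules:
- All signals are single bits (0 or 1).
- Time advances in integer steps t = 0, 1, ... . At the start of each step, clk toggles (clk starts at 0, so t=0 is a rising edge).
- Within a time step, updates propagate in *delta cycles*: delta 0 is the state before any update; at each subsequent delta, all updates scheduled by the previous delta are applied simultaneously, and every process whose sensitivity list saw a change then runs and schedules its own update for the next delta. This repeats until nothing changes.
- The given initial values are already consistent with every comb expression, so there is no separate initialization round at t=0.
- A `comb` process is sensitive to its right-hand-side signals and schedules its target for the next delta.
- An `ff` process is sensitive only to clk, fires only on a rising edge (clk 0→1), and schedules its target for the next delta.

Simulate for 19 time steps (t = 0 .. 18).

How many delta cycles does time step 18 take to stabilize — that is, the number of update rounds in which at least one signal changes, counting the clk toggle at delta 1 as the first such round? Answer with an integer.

3

t0.Δ0 s3=1 s2=1 s4=1 s5=1 clk=0 s6=1 s0=1
t0.Δ1 s3=1 s2=1 s4=1 s5=1 clk=1 s6=1 s0=1
t0.Δ2 s3=1 s2=1 s4=1 s5=1 clk=1 s6=0 s0=1
t0.Δ3 s3=1 s2=1 s4=0 s5=1 clk=1 s6=0 s0=1
t1.Δ0 s3=1 s2=1 s4=0 s5=1 clk=1 s6=0 s0=1
t1.Δ1 s3=1 s2=1 s4=0 s5=1 clk=0 s6=0 s0=1
t2.Δ0 s3=1 s2=1 s4=0 s5=1 clk=0 s6=0 s0=1
t2.Δ1 s3=1 s2=1 s4=0 s5=1 clk=1 s6=0 s0=1
t2.Δ2 s3=1 s2=1 s4=0 s5=1 clk=1 s6=1 s0=1
t2.Δ3 s3=1 s2=1 s4=1 s5=1 clk=1 s6=1 s0=1
t3.Δ0 s3=1 s2=1 s4=1 s5=1 clk=1 s6=1 s0=1
t3.Δ1 s3=1 s2=1 s4=1 s5=1 clk=0 s6=1 s0=1
t4.Δ0 s3=1 s2=1 s4=1 s5=1 clk=0 s6=1 s0=1
t4.Δ1 s3=1 s2=1 s4=1 s5=1 clk=1 s6=1 s0=1
t4.Δ2 s3=1 s2=1 s4=1 s5=1 clk=1 s6=0 s0=1
t4.Δ3 s3=1 s2=1 s4=0 s5=1 clk=1 s6=0 s0=1
t5.Δ0 s3=1 s2=1 s4=0 s5=1 clk=1 s6=0 s0=1
t5.Δ1 s3=1 s2=1 s4=0 s5=1 clk=0 s6=0 s0=1
t6.Δ0 s3=1 s2=1 s4=0 s5=1 clk=0 s6=0 s0=1
t6.Δ1 s3=1 s2=1 s4=0 s5=1 clk=1 s6=0 s0=1
t6.Δ2 s3=1 s2=1 s4=0 s5=1 clk=1 s6=1 s0=1
t6.Δ3 s3=1 s2=1 s4=1 s5=1 clk=1 s6=1 s0=1
t7.Δ0 s3=1 s2=1 s4=1 s5=1 clk=1 s6=1 s0=1
t7.Δ1 s3=1 s2=1 s4=1 s5=1 clk=0 s6=1 s0=1
t8.Δ0 s3=1 s2=1 s4=1 s5=1 clk=0 s6=1 s0=1
t8.Δ1 s3=1 s2=1 s4=1 s5=1 clk=1 s6=1 s0=1
t8.Δ2 s3=1 s2=1 s4=1 s5=1 clk=1 s6=0 s0=1
t8.Δ3 s3=1 s2=1 s4=0 s5=1 clk=1 s6=0 s0=1
t9.Δ0 s3=1 s2=1 s4=0 s5=1 clk=1 s6=0 s0=1
t9.Δ1 s3=1 s2=1 s4=0 s5=1 clk=0 s6=0 s0=1
t10.Δ0 s3=1 s2=1 s4=0 s5=1 clk=0 s6=0 s0=1
t10.Δ1 s3=1 s2=1 s4=0 s5=1 clk=1 s6=0 s0=1
t10.Δ2 s3=1 s2=1 s4=0 s5=1 clk=1 s6=1 s0=1
t10.Δ3 s3=1 s2=1 s4=1 s5=1 clk=1 s6=1 s0=1
t11.Δ0 s3=1 s2=1 s4=1 s5=1 clk=1 s6=1 s0=1
t11.Δ1 s3=1 s2=1 s4=1 s5=1 clk=0 s6=1 s0=1
t12.Δ0 s3=1 s2=1 s4=1 s5=1 clk=0 s6=1 s0=1
t12.Δ1 s3=1 s2=1 s4=1 s5=1 clk=1 s6=1 s0=1
t12.Δ2 s3=1 s2=1 s4=1 s5=1 clk=1 s6=0 s0=1
t12.Δ3 s3=1 s2=1 s4=0 s5=1 clk=1 s6=0 s0=1
t13.Δ0 s3=1 s2=1 s4=0 s5=1 clk=1 s6=0 s0=1
t13.Δ1 s3=1 s2=1 s4=0 s5=1 clk=0 s6=0 s0=1
t14.Δ0 s3=1 s2=1 s4=0 s5=1 clk=0 s6=0 s0=1
t14.Δ1 s3=1 s2=1 s4=0 s5=1 clk=1 s6=0 s0=1
t14.Δ2 s3=1 s2=1 s4=0 s5=1 clk=1 s6=1 s0=1
t14.Δ3 s3=1 s2=1 s4=1 s5=1 clk=1 s6=1 s0=1
t15.Δ0 s3=1 s2=1 s4=1 s5=1 clk=1 s6=1 s0=1
t15.Δ1 s3=1 s2=1 s4=1 s5=1 clk=0 s6=1 s0=1
t16.Δ0 s3=1 s2=1 s4=1 s5=1 clk=0 s6=1 s0=1
t16.Δ1 s3=1 s2=1 s4=1 s5=1 clk=1 s6=1 s0=1
t16.Δ2 s3=1 s2=1 s4=1 s5=1 clk=1 s6=0 s0=1
t16.Δ3 s3=1 s2=1 s4=0 s5=1 clk=1 s6=0 s0=1
t17.Δ0 s3=1 s2=1 s4=0 s5=1 clk=1 s6=0 s0=1
t17.Δ1 s3=1 s2=1 s4=0 s5=1 clk=0 s6=0 s0=1
t18.Δ0 s3=1 s2=1 s4=0 s5=1 clk=0 s6=0 s0=1
t18.Δ1 s3=1 s2=1 s4=0 s5=1 clk=1 s6=0 s0=1
t18.Δ2 s3=1 s2=1 s4=0 s5=1 clk=1 s6=1 s0=1
t18.Δ3 s3=1 s2=1 s4=1 s5=1 clk=1 s6=1 s0=1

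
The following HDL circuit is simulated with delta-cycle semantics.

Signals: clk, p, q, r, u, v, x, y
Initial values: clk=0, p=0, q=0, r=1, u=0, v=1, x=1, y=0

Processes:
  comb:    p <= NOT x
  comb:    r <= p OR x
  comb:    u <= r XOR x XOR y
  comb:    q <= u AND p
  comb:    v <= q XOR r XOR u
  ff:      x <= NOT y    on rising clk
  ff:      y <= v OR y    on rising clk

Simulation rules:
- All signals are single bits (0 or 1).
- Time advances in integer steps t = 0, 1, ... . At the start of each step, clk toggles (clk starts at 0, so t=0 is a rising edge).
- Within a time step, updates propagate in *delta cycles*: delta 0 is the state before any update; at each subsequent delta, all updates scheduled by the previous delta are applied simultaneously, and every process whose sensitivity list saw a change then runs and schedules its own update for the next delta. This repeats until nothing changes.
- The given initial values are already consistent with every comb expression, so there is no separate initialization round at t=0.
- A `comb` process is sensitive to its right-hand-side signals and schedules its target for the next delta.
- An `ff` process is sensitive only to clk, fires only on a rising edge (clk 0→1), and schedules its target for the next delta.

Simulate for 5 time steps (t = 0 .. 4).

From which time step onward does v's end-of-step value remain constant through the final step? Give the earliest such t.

2

[bits: q,v,x,r,p,clk,u,y]
t=0: Δ0=01110000 Δ1=01110100 Δ2=01110101 Δ3=01110111 Δ4=00110111 | 4Δ
t=1: Δ0=00110111 Δ1=00110011 | 1Δ
t=2: Δ0=00110011 Δ1=00110111 Δ2=00010111 Δ3=00001101 Δ4=00011111 Δ5=10011101 Δ6=00011101 Δ7=01011101 | 7Δ
t=3: Δ0=01011101 Δ1=01011001 | 1Δ
t=4: Δ0=01011001 Δ1=01011101 | 1Δ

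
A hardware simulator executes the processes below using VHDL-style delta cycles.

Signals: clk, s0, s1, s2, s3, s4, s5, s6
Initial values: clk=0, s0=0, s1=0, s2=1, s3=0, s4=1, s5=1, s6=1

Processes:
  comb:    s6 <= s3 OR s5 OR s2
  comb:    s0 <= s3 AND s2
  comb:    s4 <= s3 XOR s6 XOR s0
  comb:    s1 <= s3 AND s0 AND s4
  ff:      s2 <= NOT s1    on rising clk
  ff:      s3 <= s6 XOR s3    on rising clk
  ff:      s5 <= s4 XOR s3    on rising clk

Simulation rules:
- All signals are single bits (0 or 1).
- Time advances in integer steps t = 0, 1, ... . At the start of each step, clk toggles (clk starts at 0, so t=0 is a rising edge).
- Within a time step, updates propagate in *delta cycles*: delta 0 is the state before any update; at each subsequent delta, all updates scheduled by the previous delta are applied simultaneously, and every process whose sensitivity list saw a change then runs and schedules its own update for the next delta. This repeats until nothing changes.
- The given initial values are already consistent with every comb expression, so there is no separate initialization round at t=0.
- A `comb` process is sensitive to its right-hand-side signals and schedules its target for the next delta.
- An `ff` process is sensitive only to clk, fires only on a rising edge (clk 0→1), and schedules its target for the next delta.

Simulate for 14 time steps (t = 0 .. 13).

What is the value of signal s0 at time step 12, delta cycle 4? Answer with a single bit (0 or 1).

1

t0.Δ0 clk=0 s6=1 s5=1 s2=1 s4=1 s0=0 s1=0 s3=0
t0.Δ1 clk=1 s6=1 s5=1 s2=1 s4=1 s0=0 s1=0 s3=0
t0.Δ2 clk=1 s6=1 s5=1 s2=1 s4=1 s0=0 s1=0 s3=1
t0.Δ3 clk=1 s6=1 s5=1 s2=1 s4=0 s0=1 s1=0 s3=1
t0.Δ4 clk=1 s6=1 s5=1 s2=1 s4=1 s0=1 s1=0 s3=1
t0.Δ5 clk=1 s6=1 s5=1 s2=1 s4=1 s0=1 s1=1 s3=1
t1.Δ0 clk=1 s6=1 s5=1 s2=1 s4=1 s0=1 s1=1 s3=1
t1.Δ1 clk=0 s6=1 s5=1 s2=1 s4=1 s0=1 s1=1 s3=1
t2.Δ0 clk=0 s6=1 s5=1 s2=1 s4=1 s0=1 s1=1 s3=1
t2.Δ1 clk=1 s6=1 s5=1 s2=1 s4=1 s0=1 s1=1 s3=1
t2.Δ2 clk=1 s6=1 s5=0 s2=0 s4=1 s0=1 s1=1 s3=0
t2.Δ3 clk=1 s6=0 s5=0 s2=0 s4=0 s0=0 s1=0 s3=0
t3.Δ0 clk=1 s6=0 s5=0 s2=0 s4=0 s0=0 s1=0 s3=0
t3.Δ1 clk=0 s6=0 s5=0 s2=0 s4=0 s0=0 s1=0 s3=0
t4.Δ0 clk=0 s6=0 s5=0 s2=0 s4=0 s0=0 s1=0 s3=0
t4.Δ1 clk=1 s6=0 s5=0 s2=0 s4=0 s0=0 s1=0 s3=0
t4.Δ2 clk=1 s6=0 s5=0 s2=1 s4=0 s0=0 s1=0 s3=0
t4.Δ3 clk=1 s6=1 s5=0 s2=1 s4=0 s0=0 s1=0 s3=0
t4.Δ4 clk=1 s6=1 s5=0 s2=1 s4=1 s0=0 s1=0 s3=0
t5.Δ0 clk=1 s6=1 s5=0 s2=1 s4=1 s0=0 s1=0 s3=0
t5.Δ1 clk=0 s6=1 s5=0 s2=1 s4=1 s0=0 s1=0 s3=0
t6.Δ0 clk=0 s6=1 s5=0 s2=1 s4=1 s0=0 s1=0 s3=0
t6.Δ1 clk=1 s6=1 s5=0 s2=1 s4=1 s0=0 s1=0 s3=0
t6.Δ2 clk=1 s6=1 s5=1 s2=1 s4=1 s0=0 s1=0 s3=1
t6.Δ3 clk=1 s6=1 s5=1 s2=1 s4=0 s0=1 s1=0 s3=1
t6.Δ4 clk=1 s6=1 s5=1 s2=1 s4=1 s0=1 s1=0 s3=1
t6.Δ5 clk=1 s6=1 s5=1 s2=1 s4=1 s0=1 s1=1 s3=1
t7.Δ0 clk=1 s6=1 s5=1 s2=1 s4=1 s0=1 s1=1 s3=1
t7.Δ1 clk=0 s6=1 s5=1 s2=1 s4=1 s0=1 s1=1 s3=1
t8.Δ0 clk=0 s6=1 s5=1 s2=1 s4=1 s0=1 s1=1 s3=1
t8.Δ1 clk=1 s6=1 s5=1 s2=1 s4=1 s0=1 s1=1 s3=1
t8.Δ2 clk=1 s6=1 s5=0 s2=0 s4=1 s0=1 s1=1 s3=0
t8.Δ3 clk=1 s6=0 s5=0 s2=0 s4=0 s0=0 s1=0 s3=0
t9.Δ0 clk=1 s6=0 s5=0 s2=0 s4=0 s0=0 s1=0 s3=0
t9.Δ1 clk=0 s6=0 s5=0 s2=0 s4=0 s0=0 s1=0 s3=0
t10.Δ0 clk=0 s6=0 s5=0 s2=0 s4=0 s0=0 s1=0 s3=0
t10.Δ1 clk=1 s6=0 s5=0 s2=0 s4=0 s0=0 s1=0 s3=0
t10.Δ2 clk=1 s6=0 s5=0 s2=1 s4=0 s0=0 s1=0 s3=0
t10.Δ3 clk=1 s6=1 s5=0 s2=1 s4=0 s0=0 s1=0 s3=0
t10.Δ4 clk=1 s6=1 s5=0 s2=1 s4=1 s0=0 s1=0 s3=0
t11.Δ0 clk=1 s6=1 s5=0 s2=1 s4=1 s0=0 s1=0 s3=0
t11.Δ1 clk=0 s6=1 s5=0 s2=1 s4=1 s0=0 s1=0 s3=0
t12.Δ0 clk=0 s6=1 s5=0 s2=1 s4=1 s0=0 s1=0 s3=0
t12.Δ1 clk=1 s6=1 s5=0 s2=1 s4=1 s0=0 s1=0 s3=0
t12.Δ2 clk=1 s6=1 s5=1 s2=1 s4=1 s0=0 s1=0 s3=1
t12.Δ3 clk=1 s6=1 s5=1 s2=1 s4=0 s0=1 s1=0 s3=1
t12.Δ4 clk=1 s6=1 s5=1 s2=1 s4=1 s0=1 s1=0 s3=1
t12.Δ5 clk=1 s6=1 s5=1 s2=1 s4=1 s0=1 s1=1 s3=1
t13.Δ0 clk=1 s6=1 s5=1 s2=1 s4=1 s0=1 s1=1 s3=1
t13.Δ1 clk=0 s6=1 s5=1 s2=1 s4=1 s0=1 s1=1 s3=1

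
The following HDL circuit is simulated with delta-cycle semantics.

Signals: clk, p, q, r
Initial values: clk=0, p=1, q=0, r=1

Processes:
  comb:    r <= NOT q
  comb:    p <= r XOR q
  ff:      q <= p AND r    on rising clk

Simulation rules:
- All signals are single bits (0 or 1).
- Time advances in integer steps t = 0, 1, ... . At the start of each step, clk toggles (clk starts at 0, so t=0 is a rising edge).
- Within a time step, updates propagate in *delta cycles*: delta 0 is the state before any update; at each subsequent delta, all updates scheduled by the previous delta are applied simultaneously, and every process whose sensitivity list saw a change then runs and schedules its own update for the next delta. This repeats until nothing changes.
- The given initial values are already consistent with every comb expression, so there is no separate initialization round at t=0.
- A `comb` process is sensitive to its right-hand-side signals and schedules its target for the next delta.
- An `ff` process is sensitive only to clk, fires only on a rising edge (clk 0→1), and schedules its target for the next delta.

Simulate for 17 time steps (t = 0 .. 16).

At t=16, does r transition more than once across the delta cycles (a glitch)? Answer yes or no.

t=0 Δ0: p=1 q=0 clk=0 r=1
  Δ1: clk:0→1
  Δ2: q:0→1
  Δ3: p:1→0, r:1→0
  Δ4: p:0→1
  (4Δ to stable)
t=1 Δ0: p=1 q=1 clk=1 r=0
  Δ1: clk:1→0
  (1Δ to stable)
t=2 Δ0: p=1 q=1 clk=0 r=0
  Δ1: clk:0→1
  Δ2: q:1→0
  Δ3: p:1→0, r:0→1
  Δ4: p:0→1
  (4Δ to stable)
t=3 Δ0: p=1 q=0 clk=1 r=1
  Δ1: clk:1→0
  (1Δ to stable)
t=4 Δ0: p=1 q=0 clk=0 r=1
  Δ1: clk:0→1
  Δ2: q:0→1
  Δ3: p:1→0, r:1→0
  Δ4: p:0→1
  (4Δ to stable)
t=5 Δ0: p=1 q=1 clk=1 r=0
  Δ1: clk:1→0
  (1Δ to stable)
t=6 Δ0: p=1 q=1 clk=0 r=0
  Δ1: clk:0→1
  Δ2: q:1→0
  Δ3: p:1→0, r:0→1
  Δ4: p:0→1
  (4Δ to stable)
t=7 Δ0: p=1 q=0 clk=1 r=1
  Δ1: clk:1→0
  (1Δ to stable)
t=8 Δ0: p=1 q=0 clk=0 r=1
  Δ1: clk:0→1
  Δ2: q:0→1
  Δ3: p:1→0, r:1→0
  Δ4: p:0→1
  (4Δ to stable)
t=9 Δ0: p=1 q=1 clk=1 r=0
  Δ1: clk:1→0
  (1Δ to stable)
t=10 Δ0: p=1 q=1 clk=0 r=0
  Δ1: clk:0→1
  Δ2: q:1→0
  Δ3: p:1→0, r:0→1
  Δ4: p:0→1
  (4Δ to stable)
t=11 Δ0: p=1 q=0 clk=1 r=1
  Δ1: clk:1→0
  (1Δ to stable)
t=12 Δ0: p=1 q=0 clk=0 r=1
  Δ1: clk:0→1
  Δ2: q:0→1
  Δ3: p:1→0, r:1→0
  Δ4: p:0→1
  (4Δ to stable)
t=13 Δ0: p=1 q=1 clk=1 r=0
  Δ1: clk:1→0
  (1Δ to stable)
t=14 Δ0: p=1 q=1 clk=0 r=0
  Δ1: clk:0→1
  Δ2: q:1→0
  Δ3: p:1→0, r:0→1
  Δ4: p:0→1
  (4Δ to stable)
t=15 Δ0: p=1 q=0 clk=1 r=1
  Δ1: clk:1→0
  (1Δ to stable)
t=16 Δ0: p=1 q=0 clk=0 r=1
  Δ1: clk:0→1
  Δ2: q:0→1
  Δ3: p:1→0, r:1→0
  Δ4: p:0→1
  (4Δ to stable)

no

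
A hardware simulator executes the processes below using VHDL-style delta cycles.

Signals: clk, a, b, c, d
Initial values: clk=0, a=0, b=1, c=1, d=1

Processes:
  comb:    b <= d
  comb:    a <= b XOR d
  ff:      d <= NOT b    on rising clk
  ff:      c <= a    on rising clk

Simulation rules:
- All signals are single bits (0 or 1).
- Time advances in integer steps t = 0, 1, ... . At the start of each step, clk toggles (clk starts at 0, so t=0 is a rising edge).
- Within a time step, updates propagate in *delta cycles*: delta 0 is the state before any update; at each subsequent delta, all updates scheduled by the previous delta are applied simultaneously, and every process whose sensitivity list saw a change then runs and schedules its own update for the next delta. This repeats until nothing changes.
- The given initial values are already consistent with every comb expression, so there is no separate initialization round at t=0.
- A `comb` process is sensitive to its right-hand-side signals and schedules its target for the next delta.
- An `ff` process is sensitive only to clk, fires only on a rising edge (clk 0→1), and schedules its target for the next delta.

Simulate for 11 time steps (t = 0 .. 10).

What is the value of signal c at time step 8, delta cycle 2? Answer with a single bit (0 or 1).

0

t=0 Δ0: a=0 b=1 d=1 clk=0 c=1
  Δ1: clk:0→1
  Δ2: d:1→0, c:1→0
  Δ3: a:0→1, b:1→0
  Δ4: a:1→0
  (4Δ to stable)
t=1 Δ0: a=0 b=0 d=0 clk=1 c=0
  Δ1: clk:1→0
  (1Δ to stable)
t=2 Δ0: a=0 b=0 d=0 clk=0 c=0
  Δ1: clk:0→1
  Δ2: d:0→1
  Δ3: a:0→1, b:0→1
  Δ4: a:1→0
  (4Δ to stable)
t=3 Δ0: a=0 b=1 d=1 clk=1 c=0
  Δ1: clk:1→0
  (1Δ to stable)
t=4 Δ0: a=0 b=1 d=1 clk=0 c=0
  Δ1: clk:0→1
  Δ2: d:1→0
  Δ3: a:0→1, b:1→0
  Δ4: a:1→0
  (4Δ to stable)
t=5 Δ0: a=0 b=0 d=0 clk=1 c=0
  Δ1: clk:1→0
  (1Δ to stable)
t=6 Δ0: a=0 b=0 d=0 clk=0 c=0
  Δ1: clk:0→1
  Δ2: d:0→1
  Δ3: a:0→1, b:0→1
  Δ4: a:1→0
  (4Δ to stable)
t=7 Δ0: a=0 b=1 d=1 clk=1 c=0
  Δ1: clk:1→0
  (1Δ to stable)
t=8 Δ0: a=0 b=1 d=1 clk=0 c=0
  Δ1: clk:0→1
  Δ2: d:1→0
  Δ3: a:0→1, b:1→0
  Δ4: a:1→0
  (4Δ to stable)
t=9 Δ0: a=0 b=0 d=0 clk=1 c=0
  Δ1: clk:1→0
  (1Δ to stable)
t=10 Δ0: a=0 b=0 d=0 clk=0 c=0
  Δ1: clk:0→1
  Δ2: d:0→1
  Δ3: a:0→1, b:0→1
  Δ4: a:1→0
  (4Δ to stable)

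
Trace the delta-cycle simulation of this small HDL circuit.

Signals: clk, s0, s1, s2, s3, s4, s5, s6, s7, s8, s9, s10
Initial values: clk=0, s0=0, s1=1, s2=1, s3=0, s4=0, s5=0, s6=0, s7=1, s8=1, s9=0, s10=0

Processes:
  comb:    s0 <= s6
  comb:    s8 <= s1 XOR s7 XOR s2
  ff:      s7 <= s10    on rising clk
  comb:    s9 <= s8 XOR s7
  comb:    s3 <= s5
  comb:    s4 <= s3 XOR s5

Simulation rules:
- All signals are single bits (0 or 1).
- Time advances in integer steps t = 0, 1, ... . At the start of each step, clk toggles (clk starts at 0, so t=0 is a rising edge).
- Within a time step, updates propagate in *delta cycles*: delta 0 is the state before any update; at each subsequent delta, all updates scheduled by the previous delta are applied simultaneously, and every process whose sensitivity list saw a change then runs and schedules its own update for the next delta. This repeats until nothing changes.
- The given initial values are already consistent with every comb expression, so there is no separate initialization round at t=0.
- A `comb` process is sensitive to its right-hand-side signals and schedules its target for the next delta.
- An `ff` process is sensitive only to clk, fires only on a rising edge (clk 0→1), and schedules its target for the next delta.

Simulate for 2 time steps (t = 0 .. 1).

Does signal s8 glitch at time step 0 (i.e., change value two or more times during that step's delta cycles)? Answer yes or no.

no

[bits: s7,clk,s5,s6,s3,s9,s1,s4,s10,s0,s8,s2]
t=0: Δ0=100000100011 Δ1=110000100011 Δ2=010000100011 Δ3=010001100001 Δ4=010000100001 | 4Δ
t=1: Δ0=010000100001 Δ1=000000100001 | 1Δ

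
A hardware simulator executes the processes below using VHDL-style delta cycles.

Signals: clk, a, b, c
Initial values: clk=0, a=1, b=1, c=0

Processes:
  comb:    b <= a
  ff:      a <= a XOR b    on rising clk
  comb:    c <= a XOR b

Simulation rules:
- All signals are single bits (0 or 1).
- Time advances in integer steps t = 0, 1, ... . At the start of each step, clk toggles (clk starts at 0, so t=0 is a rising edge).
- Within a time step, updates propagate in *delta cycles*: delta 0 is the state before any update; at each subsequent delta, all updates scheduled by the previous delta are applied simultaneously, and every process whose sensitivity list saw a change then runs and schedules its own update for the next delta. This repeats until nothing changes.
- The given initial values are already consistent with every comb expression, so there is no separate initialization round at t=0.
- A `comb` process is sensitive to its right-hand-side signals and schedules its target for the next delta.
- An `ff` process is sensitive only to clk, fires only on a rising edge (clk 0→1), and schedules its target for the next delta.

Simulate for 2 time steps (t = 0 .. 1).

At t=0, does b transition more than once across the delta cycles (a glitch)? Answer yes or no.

no

[bits: clk,a,b,c]
t=0: Δ0=0110 Δ1=1110 Δ2=1010 Δ3=1001 Δ4=1000 | 4Δ
t=1: Δ0=1000 Δ1=0000 | 1Δ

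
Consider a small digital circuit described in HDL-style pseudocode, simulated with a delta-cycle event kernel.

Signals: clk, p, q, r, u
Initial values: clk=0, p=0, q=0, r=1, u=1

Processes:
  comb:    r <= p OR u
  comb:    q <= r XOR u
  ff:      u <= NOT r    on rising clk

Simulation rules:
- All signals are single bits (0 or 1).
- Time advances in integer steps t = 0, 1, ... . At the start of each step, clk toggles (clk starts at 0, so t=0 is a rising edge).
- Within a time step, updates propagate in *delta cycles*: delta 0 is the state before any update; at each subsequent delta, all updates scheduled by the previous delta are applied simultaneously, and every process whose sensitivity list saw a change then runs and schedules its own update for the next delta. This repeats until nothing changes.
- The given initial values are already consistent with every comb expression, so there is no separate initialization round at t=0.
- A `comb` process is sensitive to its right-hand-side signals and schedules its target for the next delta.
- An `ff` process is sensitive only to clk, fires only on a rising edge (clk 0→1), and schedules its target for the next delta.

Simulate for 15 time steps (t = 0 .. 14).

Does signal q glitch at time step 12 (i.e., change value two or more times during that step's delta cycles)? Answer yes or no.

yes

t=0 Δ0: clk=0 r=1 q=0 p=0 u=1
  Δ1: clk:0→1
  Δ2: u:1→0
  Δ3: r:1→0, q:0→1
  Δ4: q:1→0
  (4Δ to stable)
t=1 Δ0: clk=1 r=0 q=0 p=0 u=0
  Δ1: clk:1→0
  (1Δ to stable)
t=2 Δ0: clk=0 r=0 q=0 p=0 u=0
  Δ1: clk:0→1
  Δ2: u:0→1
  Δ3: r:0→1, q:0→1
  Δ4: q:1→0
  (4Δ to stable)
t=3 Δ0: clk=1 r=1 q=0 p=0 u=1
  Δ1: clk:1→0
  (1Δ to stable)
t=4 Δ0: clk=0 r=1 q=0 p=0 u=1
  Δ1: clk:0→1
  Δ2: u:1→0
  Δ3: r:1→0, q:0→1
  Δ4: q:1→0
  (4Δ to stable)
t=5 Δ0: clk=1 r=0 q=0 p=0 u=0
  Δ1: clk:1→0
  (1Δ to stable)
t=6 Δ0: clk=0 r=0 q=0 p=0 u=0
  Δ1: clk:0→1
  Δ2: u:0→1
  Δ3: r:0→1, q:0→1
  Δ4: q:1→0
  (4Δ to stable)
t=7 Δ0: clk=1 r=1 q=0 p=0 u=1
  Δ1: clk:1→0
  (1Δ to stable)
t=8 Δ0: clk=0 r=1 q=0 p=0 u=1
  Δ1: clk:0→1
  Δ2: u:1→0
  Δ3: r:1→0, q:0→1
  Δ4: q:1→0
  (4Δ to stable)
t=9 Δ0: clk=1 r=0 q=0 p=0 u=0
  Δ1: clk:1→0
  (1Δ to stable)
t=10 Δ0: clk=0 r=0 q=0 p=0 u=0
  Δ1: clk:0→1
  Δ2: u:0→1
  Δ3: r:0→1, q:0→1
  Δ4: q:1→0
  (4Δ to stable)
t=11 Δ0: clk=1 r=1 q=0 p=0 u=1
  Δ1: clk:1→0
  (1Δ to stable)
t=12 Δ0: clk=0 r=1 q=0 p=0 u=1
  Δ1: clk:0→1
  Δ2: u:1→0
  Δ3: r:1→0, q:0→1
  Δ4: q:1→0
  (4Δ to stable)
t=13 Δ0: clk=1 r=0 q=0 p=0 u=0
  Δ1: clk:1→0
  (1Δ to stable)
t=14 Δ0: clk=0 r=0 q=0 p=0 u=0
  Δ1: clk:0→1
  Δ2: u:0→1
  Δ3: r:0→1, q:0→1
  Δ4: q:1→0
  (4Δ to stable)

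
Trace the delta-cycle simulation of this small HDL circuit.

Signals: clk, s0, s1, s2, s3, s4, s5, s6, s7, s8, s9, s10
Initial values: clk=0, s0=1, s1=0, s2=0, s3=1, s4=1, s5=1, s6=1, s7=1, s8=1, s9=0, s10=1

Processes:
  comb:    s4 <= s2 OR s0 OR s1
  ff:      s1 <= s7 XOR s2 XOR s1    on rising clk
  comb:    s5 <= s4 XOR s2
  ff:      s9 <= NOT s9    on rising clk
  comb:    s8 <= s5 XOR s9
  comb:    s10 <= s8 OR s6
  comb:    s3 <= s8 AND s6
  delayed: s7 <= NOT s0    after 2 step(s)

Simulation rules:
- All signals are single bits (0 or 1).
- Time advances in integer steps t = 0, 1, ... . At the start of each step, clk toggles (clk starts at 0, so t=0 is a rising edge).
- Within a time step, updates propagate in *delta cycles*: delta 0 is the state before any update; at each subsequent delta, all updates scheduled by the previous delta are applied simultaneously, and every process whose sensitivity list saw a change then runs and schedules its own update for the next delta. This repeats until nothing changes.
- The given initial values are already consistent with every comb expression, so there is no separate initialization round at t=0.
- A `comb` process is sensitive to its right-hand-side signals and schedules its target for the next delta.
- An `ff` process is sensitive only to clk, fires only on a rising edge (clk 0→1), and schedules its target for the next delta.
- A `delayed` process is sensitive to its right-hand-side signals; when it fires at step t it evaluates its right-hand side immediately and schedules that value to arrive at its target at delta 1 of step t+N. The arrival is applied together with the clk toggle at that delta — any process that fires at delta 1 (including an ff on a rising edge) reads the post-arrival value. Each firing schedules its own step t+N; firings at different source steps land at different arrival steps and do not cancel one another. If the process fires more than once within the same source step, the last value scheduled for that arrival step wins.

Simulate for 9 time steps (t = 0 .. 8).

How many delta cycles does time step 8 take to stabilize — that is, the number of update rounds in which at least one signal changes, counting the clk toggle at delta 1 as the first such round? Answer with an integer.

4

t=0 Δ0: clk=0 s2=0 s0=1 s9=0 s4=1 s6=1 s1=0 s5=1 s10=1 s3=1 s8=1 s7=1
  Δ1: clk:0→1
  Δ2: s9:0→1, s1:0→1
  Δ3: s8:1→0
  Δ4: s3:1→0
  (4Δ to stable)
t=1 Δ0: clk=1 s2=0 s0=1 s9=1 s4=1 s6=1 s1=1 s5=1 s10=1 s3=0 s8=0 s7=1
  Δ1: clk:1→0
  (1Δ to stable)
t=2 Δ0: clk=0 s2=0 s0=1 s9=1 s4=1 s6=1 s1=1 s5=1 s10=1 s3=0 s8=0 s7=1
  Δ1: clk:0→1
  Δ2: s9:1→0, s1:1→0
  Δ3: s8:0→1
  Δ4: s3:0→1
  (4Δ to stable)
t=3 Δ0: clk=1 s2=0 s0=1 s9=0 s4=1 s6=1 s1=0 s5=1 s10=1 s3=1 s8=1 s7=1
  Δ1: clk:1→0
  (1Δ to stable)
t=4 Δ0: clk=0 s2=0 s0=1 s9=0 s4=1 s6=1 s1=0 s5=1 s10=1 s3=1 s8=1 s7=1
  Δ1: clk:0→1
  Δ2: s9:0→1, s1:0→1
  Δ3: s8:1→0
  Δ4: s3:1→0
  (4Δ to stable)
t=5 Δ0: clk=1 s2=0 s0=1 s9=1 s4=1 s6=1 s1=1 s5=1 s10=1 s3=0 s8=0 s7=1
  Δ1: clk:1→0
  (1Δ to stable)
t=6 Δ0: clk=0 s2=0 s0=1 s9=1 s4=1 s6=1 s1=1 s5=1 s10=1 s3=0 s8=0 s7=1
  Δ1: clk:0→1
  Δ2: s9:1→0, s1:1→0
  Δ3: s8:0→1
  Δ4: s3:0→1
  (4Δ to stable)
t=7 Δ0: clk=1 s2=0 s0=1 s9=0 s4=1 s6=1 s1=0 s5=1 s10=1 s3=1 s8=1 s7=1
  Δ1: clk:1→0
  (1Δ to stable)
t=8 Δ0: clk=0 s2=0 s0=1 s9=0 s4=1 s6=1 s1=0 s5=1 s10=1 s3=1 s8=1 s7=1
  Δ1: clk:0→1
  Δ2: s9:0→1, s1:0→1
  Δ3: s8:1→0
  Δ4: s3:1→0
  (4Δ to stable)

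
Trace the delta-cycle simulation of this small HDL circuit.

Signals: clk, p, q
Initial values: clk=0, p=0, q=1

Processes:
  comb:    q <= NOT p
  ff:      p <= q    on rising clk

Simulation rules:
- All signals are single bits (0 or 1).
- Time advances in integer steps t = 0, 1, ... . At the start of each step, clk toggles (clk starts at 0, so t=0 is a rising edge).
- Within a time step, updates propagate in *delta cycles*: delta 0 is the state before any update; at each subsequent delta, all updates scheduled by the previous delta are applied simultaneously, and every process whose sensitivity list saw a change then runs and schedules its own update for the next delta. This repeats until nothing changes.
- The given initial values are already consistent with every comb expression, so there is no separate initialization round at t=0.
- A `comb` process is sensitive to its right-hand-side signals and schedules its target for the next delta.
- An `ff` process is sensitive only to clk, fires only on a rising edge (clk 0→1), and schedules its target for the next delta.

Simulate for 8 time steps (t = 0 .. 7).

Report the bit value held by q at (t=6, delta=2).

0

t0.Δ0 p=0 clk=0 q=1
t0.Δ1 p=0 clk=1 q=1
t0.Δ2 p=1 clk=1 q=1
t0.Δ3 p=1 clk=1 q=0
t1.Δ0 p=1 clk=1 q=0
t1.Δ1 p=1 clk=0 q=0
t2.Δ0 p=1 clk=0 q=0
t2.Δ1 p=1 clk=1 q=0
t2.Δ2 p=0 clk=1 q=0
t2.Δ3 p=0 clk=1 q=1
t3.Δ0 p=0 clk=1 q=1
t3.Δ1 p=0 clk=0 q=1
t4.Δ0 p=0 clk=0 q=1
t4.Δ1 p=0 clk=1 q=1
t4.Δ2 p=1 clk=1 q=1
t4.Δ3 p=1 clk=1 q=0
t5.Δ0 p=1 clk=1 q=0
t5.Δ1 p=1 clk=0 q=0
t6.Δ0 p=1 clk=0 q=0
t6.Δ1 p=1 clk=1 q=0
t6.Δ2 p=0 clk=1 q=0
t6.Δ3 p=0 clk=1 q=1
t7.Δ0 p=0 clk=1 q=1
t7.Δ1 p=0 clk=0 q=1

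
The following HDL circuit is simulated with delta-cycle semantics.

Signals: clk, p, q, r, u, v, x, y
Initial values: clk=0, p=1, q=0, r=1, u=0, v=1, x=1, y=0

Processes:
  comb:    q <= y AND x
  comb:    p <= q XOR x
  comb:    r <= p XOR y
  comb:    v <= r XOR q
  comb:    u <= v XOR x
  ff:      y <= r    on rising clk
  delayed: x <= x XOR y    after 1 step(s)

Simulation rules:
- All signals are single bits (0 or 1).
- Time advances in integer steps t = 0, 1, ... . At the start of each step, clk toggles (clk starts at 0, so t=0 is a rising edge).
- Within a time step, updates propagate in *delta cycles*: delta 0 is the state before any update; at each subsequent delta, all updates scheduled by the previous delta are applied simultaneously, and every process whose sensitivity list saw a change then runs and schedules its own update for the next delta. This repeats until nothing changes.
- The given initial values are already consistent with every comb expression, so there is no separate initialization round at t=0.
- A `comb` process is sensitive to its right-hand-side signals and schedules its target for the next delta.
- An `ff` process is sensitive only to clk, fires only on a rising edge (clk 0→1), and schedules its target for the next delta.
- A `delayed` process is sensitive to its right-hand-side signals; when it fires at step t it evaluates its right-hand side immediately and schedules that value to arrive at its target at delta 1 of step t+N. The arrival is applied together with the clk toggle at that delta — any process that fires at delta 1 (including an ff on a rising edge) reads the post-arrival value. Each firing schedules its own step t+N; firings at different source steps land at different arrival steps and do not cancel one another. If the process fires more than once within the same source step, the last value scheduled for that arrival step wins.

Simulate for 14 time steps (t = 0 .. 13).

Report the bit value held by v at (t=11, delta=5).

[bits: p,u,clk,v,y,q,x,r]
t=0: Δ0=10010011 Δ1=10110011 Δ2=10111011 Δ3=10111110 Δ4=00111110 Δ5=00111111 Δ6=00101111 Δ7=01101111 | 7Δ
t=1: Δ0=01101111 Δ1=01001101 Δ2=10001001 Δ3=00011000 Δ4=01001001 Δ5=00011001 Δ6=01011001 | 6Δ
t=2: Δ0=01011001 Δ1=01111011 Δ2=10111111 Δ3=00101110 Δ4=01111111 Δ5=00101111 Δ6=01101111 | 6Δ
t=3: Δ0=01101111 Δ1=01001101 Δ2=10001001 Δ3=00011000 Δ4=01001001 Δ5=00011001 Δ6=01011001 | 6Δ
t=4: Δ0=01011001 Δ1=01111011 Δ2=10111111 Δ3=00101110 Δ4=01111111 Δ5=00101111 Δ6=01101111 | 6Δ
t=5: Δ0=01101111 Δ1=01001101 Δ2=10001001 Δ3=00011000 Δ4=01001001 Δ5=00011001 Δ6=01011001 | 6Δ
t=6: Δ0=01011001 Δ1=01111011 Δ2=10111111 Δ3=00101110 Δ4=01111111 Δ5=00101111 Δ6=01101111 | 6Δ
t=7: Δ0=01101111 Δ1=01001101 Δ2=10001001 Δ3=00011000 Δ4=01001001 Δ5=00011001 Δ6=01011001 | 6Δ
t=8: Δ0=01011001 Δ1=01111011 Δ2=10111111 Δ3=00101110 Δ4=01111111 Δ5=00101111 Δ6=01101111 | 6Δ
t=9: Δ0=01101111 Δ1=01001101 Δ2=10001001 Δ3=00011000 Δ4=01001001 Δ5=00011001 Δ6=01011001 | 6Δ
t=10: Δ0=01011001 Δ1=01111011 Δ2=10111111 Δ3=00101110 Δ4=01111111 Δ5=00101111 Δ6=01101111 | 6Δ
t=11: Δ0=01101111 Δ1=01001101 Δ2=10001001 Δ3=00011000 Δ4=01001001 Δ5=00011001 Δ6=01011001 | 6Δ
t=12: Δ0=01011001 Δ1=01111011 Δ2=10111111 Δ3=00101110 Δ4=01111111 Δ5=00101111 Δ6=01101111 | 6Δ
t=13: Δ0=01101111 Δ1=01001101 Δ2=10001001 Δ3=00011000 Δ4=01001001 Δ5=00011001 Δ6=01011001 | 6Δ

1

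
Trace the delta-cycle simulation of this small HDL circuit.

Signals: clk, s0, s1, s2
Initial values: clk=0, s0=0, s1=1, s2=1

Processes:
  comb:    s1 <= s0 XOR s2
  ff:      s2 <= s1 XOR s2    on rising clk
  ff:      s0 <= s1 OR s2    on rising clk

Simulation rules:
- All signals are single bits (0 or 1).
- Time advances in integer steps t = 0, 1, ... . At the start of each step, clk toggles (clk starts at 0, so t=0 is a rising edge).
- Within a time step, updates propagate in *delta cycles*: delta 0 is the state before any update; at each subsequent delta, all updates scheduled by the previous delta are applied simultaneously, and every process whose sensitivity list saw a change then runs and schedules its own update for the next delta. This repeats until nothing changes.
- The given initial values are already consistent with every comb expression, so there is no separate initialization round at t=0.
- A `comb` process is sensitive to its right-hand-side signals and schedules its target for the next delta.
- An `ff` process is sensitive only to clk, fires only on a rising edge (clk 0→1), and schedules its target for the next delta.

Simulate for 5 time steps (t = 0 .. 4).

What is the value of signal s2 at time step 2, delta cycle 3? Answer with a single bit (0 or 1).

1

t0.Δ0 s1=1 clk=0 s2=1 s0=0
t0.Δ1 s1=1 clk=1 s2=1 s0=0
t0.Δ2 s1=1 clk=1 s2=0 s0=1
t1.Δ0 s1=1 clk=1 s2=0 s0=1
t1.Δ1 s1=1 clk=0 s2=0 s0=1
t2.Δ0 s1=1 clk=0 s2=0 s0=1
t2.Δ1 s1=1 clk=1 s2=0 s0=1
t2.Δ2 s1=1 clk=1 s2=1 s0=1
t2.Δ3 s1=0 clk=1 s2=1 s0=1
t3.Δ0 s1=0 clk=1 s2=1 s0=1
t3.Δ1 s1=0 clk=0 s2=1 s0=1
t4.Δ0 s1=0 clk=0 s2=1 s0=1
t4.Δ1 s1=0 clk=1 s2=1 s0=1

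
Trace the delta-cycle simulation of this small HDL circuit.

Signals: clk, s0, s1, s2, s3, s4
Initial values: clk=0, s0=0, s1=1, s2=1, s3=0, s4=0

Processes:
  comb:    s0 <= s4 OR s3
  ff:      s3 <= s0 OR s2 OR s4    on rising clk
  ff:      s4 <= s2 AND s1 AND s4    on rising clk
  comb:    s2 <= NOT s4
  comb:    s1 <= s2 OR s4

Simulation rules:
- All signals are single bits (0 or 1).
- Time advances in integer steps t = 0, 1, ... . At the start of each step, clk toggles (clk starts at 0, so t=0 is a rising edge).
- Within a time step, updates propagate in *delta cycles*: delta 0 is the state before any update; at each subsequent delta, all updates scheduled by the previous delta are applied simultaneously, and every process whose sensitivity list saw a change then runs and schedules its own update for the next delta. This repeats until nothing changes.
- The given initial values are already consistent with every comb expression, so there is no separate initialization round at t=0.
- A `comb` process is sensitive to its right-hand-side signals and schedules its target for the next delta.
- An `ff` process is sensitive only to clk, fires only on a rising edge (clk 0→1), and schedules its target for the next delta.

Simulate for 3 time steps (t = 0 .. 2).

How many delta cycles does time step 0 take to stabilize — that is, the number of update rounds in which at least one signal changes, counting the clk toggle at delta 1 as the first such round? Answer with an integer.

3

t=0 Δ0: s0=0 clk=0 s2=1 s1=1 s4=0 s3=0
  Δ1: clk:0→1
  Δ2: s3:0→1
  Δ3: s0:0→1
  (3Δ to stable)
t=1 Δ0: s0=1 clk=1 s2=1 s1=1 s4=0 s3=1
  Δ1: clk:1→0
  (1Δ to stable)
t=2 Δ0: s0=1 clk=0 s2=1 s1=1 s4=0 s3=1
  Δ1: clk:0→1
  (1Δ to stable)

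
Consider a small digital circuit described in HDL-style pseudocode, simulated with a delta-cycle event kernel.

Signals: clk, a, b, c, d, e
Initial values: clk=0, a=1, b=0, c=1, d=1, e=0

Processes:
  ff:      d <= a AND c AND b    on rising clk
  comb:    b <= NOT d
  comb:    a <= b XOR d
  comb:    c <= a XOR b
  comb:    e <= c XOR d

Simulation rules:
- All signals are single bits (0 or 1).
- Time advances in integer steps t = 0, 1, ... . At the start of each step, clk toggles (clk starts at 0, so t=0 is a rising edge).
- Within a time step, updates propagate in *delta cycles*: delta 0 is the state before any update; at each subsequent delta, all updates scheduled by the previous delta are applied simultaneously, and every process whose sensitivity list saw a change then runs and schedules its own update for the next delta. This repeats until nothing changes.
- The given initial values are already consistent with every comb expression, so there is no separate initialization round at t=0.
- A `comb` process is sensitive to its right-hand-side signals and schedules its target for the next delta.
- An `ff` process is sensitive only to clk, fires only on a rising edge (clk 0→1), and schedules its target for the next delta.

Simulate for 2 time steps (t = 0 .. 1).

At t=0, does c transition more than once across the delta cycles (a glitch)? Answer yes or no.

no

t0.Δ0 d=1 a=1 c=1 b=0 e=0 clk=0
t0.Δ1 d=1 a=1 c=1 b=0 e=0 clk=1
t0.Δ2 d=0 a=1 c=1 b=0 e=0 clk=1
t0.Δ3 d=0 a=0 c=1 b=1 e=1 clk=1
t0.Δ4 d=0 a=1 c=1 b=1 e=1 clk=1
t0.Δ5 d=0 a=1 c=0 b=1 e=1 clk=1
t0.Δ6 d=0 a=1 c=0 b=1 e=0 clk=1
t1.Δ0 d=0 a=1 c=0 b=1 e=0 clk=1
t1.Δ1 d=0 a=1 c=0 b=1 e=0 clk=0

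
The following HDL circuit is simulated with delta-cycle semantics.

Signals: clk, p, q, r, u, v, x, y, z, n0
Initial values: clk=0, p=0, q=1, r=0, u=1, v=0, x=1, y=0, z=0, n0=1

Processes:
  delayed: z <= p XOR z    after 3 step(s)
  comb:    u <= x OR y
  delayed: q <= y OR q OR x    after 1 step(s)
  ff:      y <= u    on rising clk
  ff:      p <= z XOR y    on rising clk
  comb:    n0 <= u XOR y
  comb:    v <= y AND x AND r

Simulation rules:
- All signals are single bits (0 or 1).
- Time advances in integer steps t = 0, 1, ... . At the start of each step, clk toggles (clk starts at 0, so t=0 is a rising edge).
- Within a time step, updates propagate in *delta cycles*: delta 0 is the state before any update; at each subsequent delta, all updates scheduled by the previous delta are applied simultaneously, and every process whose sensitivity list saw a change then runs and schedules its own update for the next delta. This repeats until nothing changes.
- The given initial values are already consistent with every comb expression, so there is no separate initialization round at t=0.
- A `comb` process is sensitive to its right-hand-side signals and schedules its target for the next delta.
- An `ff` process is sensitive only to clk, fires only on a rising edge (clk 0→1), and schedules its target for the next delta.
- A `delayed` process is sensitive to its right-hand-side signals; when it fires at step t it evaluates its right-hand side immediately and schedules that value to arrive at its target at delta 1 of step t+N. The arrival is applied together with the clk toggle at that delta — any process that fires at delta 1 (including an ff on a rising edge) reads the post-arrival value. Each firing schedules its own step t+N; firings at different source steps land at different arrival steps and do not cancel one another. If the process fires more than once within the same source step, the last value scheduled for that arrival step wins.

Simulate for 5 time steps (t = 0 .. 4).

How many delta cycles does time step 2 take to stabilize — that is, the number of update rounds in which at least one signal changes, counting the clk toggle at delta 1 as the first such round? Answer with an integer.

2

t0.Δ0 v=0 z=0 r=0 n0=1 x=1 p=0 q=1 y=0 clk=0 u=1
t0.Δ1 v=0 z=0 r=0 n0=1 x=1 p=0 q=1 y=0 clk=1 u=1
t0.Δ2 v=0 z=0 r=0 n0=1 x=1 p=0 q=1 y=1 clk=1 u=1
t0.Δ3 v=0 z=0 r=0 n0=0 x=1 p=0 q=1 y=1 clk=1 u=1
t1.Δ0 v=0 z=0 r=0 n0=0 x=1 p=0 q=1 y=1 clk=1 u=1
t1.Δ1 v=0 z=0 r=0 n0=0 x=1 p=0 q=1 y=1 clk=0 u=1
t2.Δ0 v=0 z=0 r=0 n0=0 x=1 p=0 q=1 y=1 clk=0 u=1
t2.Δ1 v=0 z=0 r=0 n0=0 x=1 p=0 q=1 y=1 clk=1 u=1
t2.Δ2 v=0 z=0 r=0 n0=0 x=1 p=1 q=1 y=1 clk=1 u=1
t3.Δ0 v=0 z=0 r=0 n0=0 x=1 p=1 q=1 y=1 clk=1 u=1
t3.Δ1 v=0 z=0 r=0 n0=0 x=1 p=1 q=1 y=1 clk=0 u=1
t4.Δ0 v=0 z=0 r=0 n0=0 x=1 p=1 q=1 y=1 clk=0 u=1
t4.Δ1 v=0 z=0 r=0 n0=0 x=1 p=1 q=1 y=1 clk=1 u=1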